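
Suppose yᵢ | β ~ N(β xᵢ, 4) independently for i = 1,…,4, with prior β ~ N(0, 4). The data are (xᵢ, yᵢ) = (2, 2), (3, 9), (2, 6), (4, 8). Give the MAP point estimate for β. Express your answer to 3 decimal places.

log p(β | y) = −Σ(yᵢ − βxᵢ)²/(2·4) − β²/(2·4) + const.
Setting the derivative to zero: Σxᵢ(yᵢ − βxᵢ)/4 − β/4 = 0, so β = Σxᵢyᵢ / (Σxᵢ² + σ²/τ²).
Σxᵢyᵢ = 2·2 + 3·9 + 2·6 + 4·8 = 75; Σxᵢ² = 33; σ²/τ² = 1.
β̂_MAP = 75 / (33 + 1) = 75/34 ≈ 2.206.

β̂_MAP = 2.206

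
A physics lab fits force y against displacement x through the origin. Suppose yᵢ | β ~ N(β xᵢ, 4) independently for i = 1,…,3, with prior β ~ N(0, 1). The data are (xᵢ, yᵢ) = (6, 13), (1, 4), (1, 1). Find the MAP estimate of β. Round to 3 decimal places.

log p(β | y) = −Σ(yᵢ − βxᵢ)²/(2·4) − β²/(2·1) + const.
Setting the derivative to zero: Σxᵢ(yᵢ − βxᵢ)/4 − β/1 = 0, so β = Σxᵢyᵢ / (Σxᵢ² + σ²/τ²).
Σxᵢyᵢ = 6·13 + 1·4 + 1·1 = 83; Σxᵢ² = 38; σ²/τ² = 4.
β̂_MAP = 83 / (38 + 4) = 83/42 ≈ 1.976.

β̂_MAP = 1.976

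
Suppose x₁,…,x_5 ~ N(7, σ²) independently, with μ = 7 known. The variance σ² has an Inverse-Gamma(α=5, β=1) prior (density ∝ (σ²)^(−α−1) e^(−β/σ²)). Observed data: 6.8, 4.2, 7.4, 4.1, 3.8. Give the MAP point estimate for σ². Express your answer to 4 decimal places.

Sum of squared deviations about the known mean: SS = (6.8−7)² + (4.2−7)² + (7.4−7)² + (4.1−7)² + (3.8−7)² = 26.69.
The Normal likelihood contributes (σ²)^(−n/2) exp(−SS/(2σ²)), so the posterior is Inverse-Gamma(α + n/2, β + SS/2) = Inverse-Gamma(7.5, 14.345).
The mode of Inverse-Gamma(a, b) is b/(a+1) = 14.345/8.5 ≈ 1.6876.

σ̂²_MAP = 1.6876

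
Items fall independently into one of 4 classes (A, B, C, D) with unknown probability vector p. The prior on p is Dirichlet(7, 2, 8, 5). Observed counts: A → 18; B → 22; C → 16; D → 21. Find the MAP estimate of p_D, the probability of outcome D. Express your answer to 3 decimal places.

MAP estimate of p_D = 0.263

The posterior is Dirichlet(αᵢ + nᵢ) = Dirichlet(25, 24, 24, 26).
For a Dirichlet(a₁,…,a_K) with all aᵢ > 1, the mode has j-th component (aⱼ − 1)/(Σaᵢ − K).
Here Σaᵢ = 99 and K = 4, so p_D = (26 − 1)/(99 − 4) = 25/95 ≈ 0.263.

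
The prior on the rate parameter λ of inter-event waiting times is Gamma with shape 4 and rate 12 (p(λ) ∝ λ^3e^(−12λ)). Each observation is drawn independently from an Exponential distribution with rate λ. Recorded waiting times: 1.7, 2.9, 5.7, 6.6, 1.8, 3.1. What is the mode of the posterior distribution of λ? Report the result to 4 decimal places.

The Exponential(rate=λ) likelihood is ∝ λ^n e^(−λΣtᵢ). Here n = 6 and Σtᵢ = 1.7 + 2.9 + 5.7 + 6.6 + 1.8 + 3.1 = 21.8.
Posterior ∝ λ^3e^(−12λ) · λ^6e^(−21.8λ) = λ^9e^(−33.8λ), i.e. Gamma(10, 33.8).
Mode = (a−1)/b = 9/33.8 ≈ 0.2663.

λ̂_MAP = 0.2663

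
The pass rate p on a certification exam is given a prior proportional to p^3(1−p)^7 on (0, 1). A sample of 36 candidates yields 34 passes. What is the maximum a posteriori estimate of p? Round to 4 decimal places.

The prior density ∝ p^3(1−p)^7 is the kernel of Beta(4, 8).
Data: 34 successes in 36 trials. The binomial likelihood contributes p^34(1−p)^2, so the posterior is Beta(4+34, 8+2) = Beta(38, 10).
For Beta(a, b) with a, b > 1 the mode is (a−1)/(a+b−2) = 37/46 ≈ 0.8043.

p̂_MAP = 0.8043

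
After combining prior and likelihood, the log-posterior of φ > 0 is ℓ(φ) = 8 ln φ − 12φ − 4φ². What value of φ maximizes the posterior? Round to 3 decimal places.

ℓ'(φ) = 8/φ − 12 − 8φ. Setting this to zero and multiplying by φ: 8φ² + 12φ − 8 = 0.
φ = (−12 + √(12² + 4·8·8)) / (2·8) = (−12 + √400) / 16 = (−12 + 20)/16 = 1/2.
ℓ''(φ) = −8/φ² − 8 < 0, confirming a maximum.

φ̂_MAP = 0.500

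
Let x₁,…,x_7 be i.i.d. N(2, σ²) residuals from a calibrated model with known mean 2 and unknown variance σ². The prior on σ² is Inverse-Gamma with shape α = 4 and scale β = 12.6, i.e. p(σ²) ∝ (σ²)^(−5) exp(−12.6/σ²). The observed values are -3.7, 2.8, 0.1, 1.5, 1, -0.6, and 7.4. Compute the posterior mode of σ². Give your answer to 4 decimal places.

Sum of squared deviations about the known mean: SS = (-3.7−2)² + (2.8−2)² + (0.1−2)² + (1.5−2)² + (1−2)² + (-0.6−2)² + (7.4−2)² = 73.91.
The Normal likelihood contributes (σ²)^(−n/2) exp(−SS/(2σ²)), so the posterior is Inverse-Gamma(α + n/2, β + SS/2) = Inverse-Gamma(7.5, 49.555).
The mode of Inverse-Gamma(a, b) is b/(a+1) = 49.555/8.5 ≈ 5.8300.

σ̂²_MAP = 5.8300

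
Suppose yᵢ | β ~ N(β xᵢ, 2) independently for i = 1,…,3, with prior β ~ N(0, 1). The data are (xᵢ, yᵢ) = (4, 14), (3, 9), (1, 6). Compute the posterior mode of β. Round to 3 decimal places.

log p(β | y) = −Σ(yᵢ − βxᵢ)²/(2·2) − β²/(2·1) + const.
Setting the derivative to zero: Σxᵢ(yᵢ − βxᵢ)/2 − β/1 = 0, so β = Σxᵢyᵢ / (Σxᵢ² + σ²/τ²).
Σxᵢyᵢ = 4·14 + 3·9 + 1·6 = 89; Σxᵢ² = 26; σ²/τ² = 2.
β̂_MAP = 89 / (26 + 2) = 89/28 ≈ 3.179.

β̂_MAP = 3.179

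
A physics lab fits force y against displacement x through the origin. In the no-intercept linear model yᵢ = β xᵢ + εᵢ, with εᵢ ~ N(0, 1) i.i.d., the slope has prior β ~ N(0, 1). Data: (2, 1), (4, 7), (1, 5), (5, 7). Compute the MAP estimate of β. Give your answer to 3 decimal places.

β̂_MAP = 1.489

log p(β | y) = −Σ(yᵢ − βxᵢ)²/(2·1) − β²/(2·1) + const.
Setting the derivative to zero: Σxᵢ(yᵢ − βxᵢ)/1 − β/1 = 0, so β = Σxᵢyᵢ / (Σxᵢ² + σ²/τ²).
Σxᵢyᵢ = 2·1 + 4·7 + 1·5 + 5·7 = 70; Σxᵢ² = 46; σ²/τ² = 1.
β̂_MAP = 70 / (46 + 1) = 70/47 ≈ 1.489.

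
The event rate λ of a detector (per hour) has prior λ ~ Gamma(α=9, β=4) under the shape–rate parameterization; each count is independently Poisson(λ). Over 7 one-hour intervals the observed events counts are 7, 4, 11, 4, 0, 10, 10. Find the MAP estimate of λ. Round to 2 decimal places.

Σxᵢ = 7+4+11+4+0+10+10 = 46, with n = 7.
Posterior ∝ λ^8e^(−4λ) · λ^46e^(−7λ) = λ^54e^(−11λ), i.e. Gamma(shape=55, rate=11).
The mode of a Gamma(a, b) with a ≥ 1 (shape–rate) is (a−1)/b = 54/11 ≈ 4.91.

λ̂_MAP = 4.91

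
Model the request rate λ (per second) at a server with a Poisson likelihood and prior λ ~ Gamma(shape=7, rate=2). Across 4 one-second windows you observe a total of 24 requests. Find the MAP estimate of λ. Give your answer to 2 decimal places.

Σxᵢ = 24, n = 4.
Posterior ∝ λ^6e^(−2λ) · λ^24e^(−4λ) = λ^30e^(−6λ), i.e. Gamma(shape=31, rate=6).
The mode of a Gamma(a, b) with a ≥ 1 (shape–rate) is (a−1)/b = 30/6 ≈ 5.00.

λ̂_MAP = 5.00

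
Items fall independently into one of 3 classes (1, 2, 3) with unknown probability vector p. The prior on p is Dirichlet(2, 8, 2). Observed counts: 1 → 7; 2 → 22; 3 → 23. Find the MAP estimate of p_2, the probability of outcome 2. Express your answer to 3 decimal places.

MAP estimate: 0.475

The posterior is Dirichlet(αᵢ + nᵢ) = Dirichlet(9, 30, 25).
For a Dirichlet(a₁,…,a_K) with all aᵢ > 1, the mode has j-th component (aⱼ − 1)/(Σaᵢ − K).
Here Σaᵢ = 64 and K = 3, so p_2 = (30 − 1)/(64 − 3) = 29/61 ≈ 0.475.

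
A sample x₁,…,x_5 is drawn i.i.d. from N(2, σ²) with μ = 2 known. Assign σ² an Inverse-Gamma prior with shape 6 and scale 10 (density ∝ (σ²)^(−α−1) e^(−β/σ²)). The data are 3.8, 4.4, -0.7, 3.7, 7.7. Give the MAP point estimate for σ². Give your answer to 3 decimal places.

σ̂²_MAP = 3.772

Sum of squared deviations about the known mean: SS = (3.8−2)² + (4.4−2)² + (-0.7−2)² + (3.7−2)² + (7.7−2)² = 51.67.
The Normal likelihood contributes (σ²)^(−n/2) exp(−SS/(2σ²)), so the posterior is Inverse-Gamma(α + n/2, β + SS/2) = Inverse-Gamma(8.5, 35.835).
The mode of Inverse-Gamma(a, b) is b/(a+1) = 35.835/9.5 ≈ 3.772.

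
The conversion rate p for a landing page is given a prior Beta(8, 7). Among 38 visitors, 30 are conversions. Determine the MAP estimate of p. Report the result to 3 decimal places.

Prior: Beta(8, 7).
Data: 30 successes in 38 trials. The binomial likelihood contributes p^30(1−p)^8, so the posterior is Beta(8+30, 7+8) = Beta(38, 15).
For Beta(a, b) with a, b > 1 the mode is (a−1)/(a+b−2) = 37/51 ≈ 0.725.

p̂_MAP = 0.725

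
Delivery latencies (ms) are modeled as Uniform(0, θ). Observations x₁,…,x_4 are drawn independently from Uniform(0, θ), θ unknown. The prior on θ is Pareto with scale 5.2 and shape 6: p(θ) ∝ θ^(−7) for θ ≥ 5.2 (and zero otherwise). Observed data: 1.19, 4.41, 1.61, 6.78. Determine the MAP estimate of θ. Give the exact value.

θ̂_MAP = 6.78

The Uniform(0, θ) likelihood is θ^(−n) for θ ≥ max(xᵢ), zero otherwise. Here max(xᵢ) = 6.78.
Posterior ∝ θ^(−7) · θ^(−4) = θ^(−11) on θ ≥ max(5.2, 6.78) = 6.78.
This density is strictly decreasing in θ, so the posterior mode lies at the lower boundary of the support.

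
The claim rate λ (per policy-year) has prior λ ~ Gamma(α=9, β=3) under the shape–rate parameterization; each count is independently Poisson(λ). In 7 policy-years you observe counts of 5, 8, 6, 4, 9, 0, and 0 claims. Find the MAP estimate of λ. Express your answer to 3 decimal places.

Σxᵢ = 5+8+6+4+9+0+0 = 32, with n = 7.
Posterior ∝ λ^8e^(−3λ) · λ^32e^(−7λ) = λ^40e^(−10λ), i.e. Gamma(shape=41, rate=10).
The mode of a Gamma(a, b) with a ≥ 1 (shape–rate) is (a−1)/b = 40/10 ≈ 4.000.

λ̂_MAP = 4.000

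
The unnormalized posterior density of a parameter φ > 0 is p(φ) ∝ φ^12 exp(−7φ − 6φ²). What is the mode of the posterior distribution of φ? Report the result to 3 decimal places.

φ̂_MAP = 0.750

ℓ'(φ) = 12/φ − 7 − 12φ. Setting this to zero and multiplying by φ: 12φ² + 7φ − 12 = 0.
φ = (−7 + √(7² + 4·12·12)) / (2·12) = (−7 + √625) / 24 = (−7 + 25)/24 = 3/4.
ℓ''(φ) = −12/φ² − 12 < 0, confirming a maximum.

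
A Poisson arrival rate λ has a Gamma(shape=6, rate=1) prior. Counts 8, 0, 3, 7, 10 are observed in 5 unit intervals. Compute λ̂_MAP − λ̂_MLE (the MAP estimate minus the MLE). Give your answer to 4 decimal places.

MAP − MLE = -0.1000

Σxᵢ = 28. Posterior is Gamma(34, 6); MAP = (34−1)/6 = 33/6 ≈ 5.50000.
MLE = x̄ = 28/5 ≈ 5.60000.
Difference = 33/6 − 28/5 = -1/10 ≈ -0.1000.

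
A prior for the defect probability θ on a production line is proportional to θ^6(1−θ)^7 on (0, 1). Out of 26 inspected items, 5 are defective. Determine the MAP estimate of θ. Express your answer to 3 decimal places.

The prior density ∝ θ^6(1−θ)^7 is the kernel of Beta(7, 8).
Data: 5 successes in 26 trials. The binomial likelihood contributes θ^5(1−θ)^21, so the posterior is Beta(7+5, 8+21) = Beta(12, 29).
For Beta(a, b) with a, b > 1 the mode is (a−1)/(a+b−2) = 11/39 ≈ 0.282.

θ̂_MAP = 0.282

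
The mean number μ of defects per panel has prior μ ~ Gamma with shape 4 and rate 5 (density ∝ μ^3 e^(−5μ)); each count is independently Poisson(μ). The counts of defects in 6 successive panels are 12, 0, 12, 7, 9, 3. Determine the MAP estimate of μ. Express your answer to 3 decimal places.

μ̂_MAP = 4.182

Σxᵢ = 12+0+12+7+9+3 = 43, with n = 6.
Posterior ∝ μ^3e^(−5μ) · μ^43e^(−6μ) = μ^46e^(−11μ), i.e. Gamma(shape=47, rate=11).
The mode of a Gamma(a, b) with a ≥ 1 (shape–rate) is (a−1)/b = 46/11 ≈ 4.182.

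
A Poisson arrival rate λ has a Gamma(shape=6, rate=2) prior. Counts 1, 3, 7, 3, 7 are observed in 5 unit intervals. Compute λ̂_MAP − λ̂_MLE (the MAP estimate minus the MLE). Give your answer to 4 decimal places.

Σxᵢ = 21. Posterior is Gamma(27, 7); MAP = (27−1)/7 = 26/7 ≈ 3.71429.
MLE = x̄ = 21/5 ≈ 4.20000.
Difference = 26/7 − 21/5 = -17/35 ≈ -0.4857.

MAP − MLE = -0.4857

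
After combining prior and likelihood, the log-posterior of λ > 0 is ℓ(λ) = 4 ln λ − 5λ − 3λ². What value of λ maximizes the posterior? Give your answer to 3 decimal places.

ℓ'(λ) = 4/λ − 5 − 6λ. Setting this to zero and multiplying by λ: 6λ² + 5λ − 4 = 0.
λ = (−5 + √(5² + 4·6·4)) / (2·6) = (−5 + √121) / 12 = (−5 + 11)/12 = 1/2.
ℓ''(λ) = −4/λ² − 6 < 0, confirming a maximum.

λ̂_MAP = 0.500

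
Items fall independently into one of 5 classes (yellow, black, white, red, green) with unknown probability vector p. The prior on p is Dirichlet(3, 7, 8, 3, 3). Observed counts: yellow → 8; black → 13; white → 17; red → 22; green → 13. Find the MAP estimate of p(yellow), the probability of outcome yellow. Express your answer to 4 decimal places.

MAP estimate of p(yellow) = 0.1087

The posterior is Dirichlet(αᵢ + nᵢ) = Dirichlet(11, 20, 25, 25, 16).
For a Dirichlet(a₁,…,a_K) with all aᵢ > 1, the mode has j-th component (aⱼ − 1)/(Σaᵢ − K).
Here Σaᵢ = 97 and K = 5, so p(yellow) = (11 − 1)/(97 − 5) = 10/92 ≈ 0.1087.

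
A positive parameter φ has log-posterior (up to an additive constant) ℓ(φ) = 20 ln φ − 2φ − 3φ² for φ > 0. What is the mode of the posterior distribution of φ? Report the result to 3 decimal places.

φ̂_MAP = 1.667

ℓ'(φ) = 20/φ − 2 − 6φ. Setting this to zero and multiplying by φ: 6φ² + 2φ − 20 = 0.
φ = (−2 + √(2² + 4·6·20)) / (2·6) = (−2 + √484) / 12 = (−2 + 22)/12 = 5/3.
ℓ''(φ) = −20/φ² − 6 < 0, confirming a maximum.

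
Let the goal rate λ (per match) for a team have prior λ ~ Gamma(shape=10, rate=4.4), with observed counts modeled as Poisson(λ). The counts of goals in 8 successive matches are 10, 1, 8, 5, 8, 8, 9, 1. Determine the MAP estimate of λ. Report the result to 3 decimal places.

λ̂_MAP = 4.758

Σxᵢ = 10+1+8+5+8+8+9+1 = 50, with n = 8.
Posterior ∝ λ^9e^(−4.4λ) · λ^50e^(−8λ) = λ^59e^(−12.4λ), i.e. Gamma(shape=60, rate=12.4).
The mode of a Gamma(a, b) with a ≥ 1 (shape–rate) is (a−1)/b = 59/12.4 ≈ 4.758.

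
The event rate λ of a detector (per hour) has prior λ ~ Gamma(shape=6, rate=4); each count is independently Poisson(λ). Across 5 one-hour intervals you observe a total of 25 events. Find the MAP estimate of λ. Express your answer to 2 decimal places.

λ̂_MAP = 3.33

Σxᵢ = 25, n = 5.
Posterior ∝ λ^5e^(−4λ) · λ^25e^(−5λ) = λ^30e^(−9λ), i.e. Gamma(shape=31, rate=9).
The mode of a Gamma(a, b) with a ≥ 1 (shape–rate) is (a−1)/b = 30/9 ≈ 3.33.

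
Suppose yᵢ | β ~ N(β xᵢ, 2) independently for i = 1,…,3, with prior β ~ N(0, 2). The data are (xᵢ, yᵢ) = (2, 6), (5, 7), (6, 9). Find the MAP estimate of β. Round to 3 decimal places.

log p(β | y) = −Σ(yᵢ − βxᵢ)²/(2·2) − β²/(2·2) + const.
Setting the derivative to zero: Σxᵢ(yᵢ − βxᵢ)/2 − β/2 = 0, so β = Σxᵢyᵢ / (Σxᵢ² + σ²/τ²).
Σxᵢyᵢ = 2·6 + 5·7 + 6·9 = 101; Σxᵢ² = 65; σ²/τ² = 1.
β̂_MAP = 101 / (65 + 1) = 101/66 ≈ 1.530.

β̂_MAP = 1.530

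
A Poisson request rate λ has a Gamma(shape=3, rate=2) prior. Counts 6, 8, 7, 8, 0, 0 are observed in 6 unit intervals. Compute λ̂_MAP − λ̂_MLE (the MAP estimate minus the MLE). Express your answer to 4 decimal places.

Σxᵢ = 29. Posterior is Gamma(32, 8); MAP = (32−1)/8 = 31/8 ≈ 3.87500.
MLE = x̄ = 29/6 ≈ 4.83333.
Difference = 31/8 − 29/6 = -23/24 ≈ -0.9583.

MAP − MLE = -0.9583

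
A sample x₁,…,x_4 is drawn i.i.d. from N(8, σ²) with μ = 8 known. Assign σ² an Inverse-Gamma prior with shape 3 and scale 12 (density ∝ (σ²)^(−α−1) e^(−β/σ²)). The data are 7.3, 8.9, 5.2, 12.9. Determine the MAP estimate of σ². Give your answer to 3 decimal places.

σ̂²_MAP = 4.763

Sum of squared deviations about the known mean: SS = (7.3−8)² + (8.9−8)² + (5.2−8)² + (12.9−8)² = 33.15.
The Normal likelihood contributes (σ²)^(−n/2) exp(−SS/(2σ²)), so the posterior is Inverse-Gamma(α + n/2, β + SS/2) = Inverse-Gamma(5, 28.575).
The mode of Inverse-Gamma(a, b) is b/(a+1) = 28.575/6 ≈ 4.763.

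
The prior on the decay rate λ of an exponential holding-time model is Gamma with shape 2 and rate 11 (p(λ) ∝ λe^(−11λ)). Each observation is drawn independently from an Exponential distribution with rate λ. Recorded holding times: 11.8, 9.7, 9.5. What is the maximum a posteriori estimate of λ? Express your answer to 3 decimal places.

λ̂_MAP = 0.095

The Exponential(rate=λ) likelihood is ∝ λ^n e^(−λΣtᵢ). Here n = 3 and Σtᵢ = 11.8 + 9.7 + 9.5 = 31.
Posterior ∝ λe^(−11λ) · λ^3e^(−31λ) = λ^4e^(−42λ), i.e. Gamma(5, 42).
Mode = (a−1)/b = 4/42 ≈ 0.095.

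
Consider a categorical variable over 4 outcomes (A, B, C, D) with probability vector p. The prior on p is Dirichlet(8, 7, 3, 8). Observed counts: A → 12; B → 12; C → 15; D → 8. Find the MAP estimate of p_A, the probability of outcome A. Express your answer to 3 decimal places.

The posterior is Dirichlet(αᵢ + nᵢ) = Dirichlet(20, 19, 18, 16).
For a Dirichlet(a₁,…,a_K) with all aᵢ > 1, the mode has j-th component (aⱼ − 1)/(Σaᵢ − K).
Here Σaᵢ = 73 and K = 4, so p_A = (20 − 1)/(73 − 4) = 19/69 ≈ 0.275.

MAP estimate of p_A = 0.275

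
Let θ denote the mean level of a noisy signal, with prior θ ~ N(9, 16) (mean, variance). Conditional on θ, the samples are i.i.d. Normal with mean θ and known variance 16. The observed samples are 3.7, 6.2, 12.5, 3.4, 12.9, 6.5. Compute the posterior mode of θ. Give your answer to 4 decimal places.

θ̂_MAP = 7.7429

n = 6; x̄ = (3.7 + 6.2 + 12.5 + 3.4 + 12.9 + 6.5)/6 = 45.2/6 = 113/15 ≈ 7.5333.
For a Normal prior and Normal likelihood with known variance, the posterior is Normal; its mode equals its mean, the precision-weighted average.
Prior precision 1/σ₀² = 1/16 = 0.0625; data precision n/σ² = 6/16 = 0.375.
θ̂ = (0.0625·9 + 0.375·(113/15)) / (0.0625 + 0.375) = 3.3875/0.4375 = 271/35 ≈ 7.7429.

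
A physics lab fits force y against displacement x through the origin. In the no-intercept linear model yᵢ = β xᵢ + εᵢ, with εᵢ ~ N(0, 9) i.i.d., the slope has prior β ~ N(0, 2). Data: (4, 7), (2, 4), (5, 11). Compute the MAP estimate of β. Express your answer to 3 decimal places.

log p(β | y) = −Σ(yᵢ − βxᵢ)²/(2·9) − β²/(2·2) + const.
Setting the derivative to zero: Σxᵢ(yᵢ − βxᵢ)/9 − β/2 = 0, so β = Σxᵢyᵢ / (Σxᵢ² + σ²/τ²).
Σxᵢyᵢ = 4·7 + 2·4 + 5·11 = 91; Σxᵢ² = 45; σ²/τ² = 4.5.
β̂_MAP = 91 / (45 + 4.5) = 91/49.5 ≈ 1.838.

β̂_MAP = 1.838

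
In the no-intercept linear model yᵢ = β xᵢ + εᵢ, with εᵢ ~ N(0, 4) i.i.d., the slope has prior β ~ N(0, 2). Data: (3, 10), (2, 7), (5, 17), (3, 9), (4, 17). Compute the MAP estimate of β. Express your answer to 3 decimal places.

log p(β | y) = −Σ(yᵢ − βxᵢ)²/(2·4) − β²/(2·2) + const.
Setting the derivative to zero: Σxᵢ(yᵢ − βxᵢ)/4 − β/2 = 0, so β = Σxᵢyᵢ / (Σxᵢ² + σ²/τ²).
Σxᵢyᵢ = 3·10 + 2·7 + 5·17 + 3·9 + 4·17 = 224; Σxᵢ² = 63; σ²/τ² = 2.
β̂_MAP = 224 / (63 + 2) = 224/65 ≈ 3.446.

β̂_MAP = 3.446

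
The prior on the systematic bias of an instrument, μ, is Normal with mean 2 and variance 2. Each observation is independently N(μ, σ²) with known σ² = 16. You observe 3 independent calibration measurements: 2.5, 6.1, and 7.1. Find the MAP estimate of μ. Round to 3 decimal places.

μ̂_MAP = 2.882

n = 3; x̄ = (2.5 + 6.1 + 7.1)/3 = 15.7/3 = 157/30 ≈ 5.2333.
For a Normal prior and Normal likelihood with known variance, the posterior is Normal; its mode equals its mean, the precision-weighted average.
Prior precision 1/σ₀² = 1/2 = 0.5; data precision n/σ² = 3/16 = 0.1875.
μ̂ = (0.5·2 + 0.1875·(157/30)) / (0.5 + 0.1875) = 1.98125/0.6875 = 317/110 ≈ 2.882.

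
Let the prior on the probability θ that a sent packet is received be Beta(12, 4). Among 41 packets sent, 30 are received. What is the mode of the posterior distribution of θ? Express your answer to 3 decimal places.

θ̂_MAP = 0.745

Prior: Beta(12, 4).
Data: 30 successes in 41 trials. The binomial likelihood contributes θ^30(1−θ)^11, so the posterior is Beta(12+30, 4+11) = Beta(42, 15).
For Beta(a, b) with a, b > 1 the mode is (a−1)/(a+b−2) = 41/55 ≈ 0.745.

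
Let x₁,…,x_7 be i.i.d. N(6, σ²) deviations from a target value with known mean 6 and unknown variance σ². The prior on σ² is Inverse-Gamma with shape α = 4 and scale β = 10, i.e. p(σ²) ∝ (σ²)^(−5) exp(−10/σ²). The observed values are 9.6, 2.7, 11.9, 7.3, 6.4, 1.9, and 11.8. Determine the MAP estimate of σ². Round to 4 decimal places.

Sum of squared deviations about the known mean: SS = (9.6−6)² + (2.7−6)² + (11.9−6)² + (7.3−6)² + (6.4−6)² + (1.9−6)² + (11.8−6)² = 110.96.
The Normal likelihood contributes (σ²)^(−n/2) exp(−SS/(2σ²)), so the posterior is Inverse-Gamma(α + n/2, β + SS/2) = Inverse-Gamma(7.5, 65.48).
The mode of Inverse-Gamma(a, b) is b/(a+1) = 65.48/8.5 ≈ 7.7035.

σ̂²_MAP = 7.7035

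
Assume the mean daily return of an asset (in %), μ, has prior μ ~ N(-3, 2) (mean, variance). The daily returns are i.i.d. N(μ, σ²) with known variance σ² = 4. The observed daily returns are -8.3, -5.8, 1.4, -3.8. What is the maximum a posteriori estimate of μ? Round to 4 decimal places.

n = 4; x̄ = ((-8.3) + (-5.8) + 1.4 + (-3.8))/4 = -16.5/4 = -4.125.
For a Normal prior and Normal likelihood with known variance, the posterior is Normal; its mode equals its mean, the precision-weighted average.
Prior precision 1/σ₀² = 1/2 = 0.5; data precision n/σ² = 4/4 = 1.
μ̂ = (0.5·(-3) + 1·(-4.125)) / (0.5 + 1) = (-5.625)/1.5 = -3.7500.

μ̂_MAP = -3.7500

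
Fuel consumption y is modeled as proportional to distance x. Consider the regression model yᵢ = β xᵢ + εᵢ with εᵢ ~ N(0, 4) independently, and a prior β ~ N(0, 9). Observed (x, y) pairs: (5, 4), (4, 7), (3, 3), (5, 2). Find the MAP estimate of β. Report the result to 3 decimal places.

β̂_MAP = 0.888

log p(β | y) = −Σ(yᵢ − βxᵢ)²/(2·4) − β²/(2·9) + const.
Setting the derivative to zero: Σxᵢ(yᵢ − βxᵢ)/4 − β/9 = 0, so β = Σxᵢyᵢ / (Σxᵢ² + σ²/τ²).
Σxᵢyᵢ = 5·4 + 4·7 + 3·3 + 5·2 = 67; Σxᵢ² = 75; σ²/τ² = 4/9.
β̂_MAP = 67 / (75 + 4/9) = 67/(679/9) = 603/679 ≈ 0.888.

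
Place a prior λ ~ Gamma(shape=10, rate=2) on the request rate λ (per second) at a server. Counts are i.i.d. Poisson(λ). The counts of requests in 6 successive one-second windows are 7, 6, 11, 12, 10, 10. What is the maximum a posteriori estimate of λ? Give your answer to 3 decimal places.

Σxᵢ = 7+6+11+12+10+10 = 56, with n = 6.
Posterior ∝ λ^9e^(−2λ) · λ^56e^(−6λ) = λ^65e^(−8λ), i.e. Gamma(shape=66, rate=8).
The mode of a Gamma(a, b) with a ≥ 1 (shape–rate) is (a−1)/b = 65/8 ≈ 8.125.

λ̂_MAP = 8.125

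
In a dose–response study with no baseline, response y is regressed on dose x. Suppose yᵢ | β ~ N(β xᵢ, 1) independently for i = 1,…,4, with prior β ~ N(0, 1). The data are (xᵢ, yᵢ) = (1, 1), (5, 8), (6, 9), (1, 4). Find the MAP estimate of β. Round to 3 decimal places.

β̂_MAP = 1.547

log p(β | y) = −Σ(yᵢ − βxᵢ)²/(2·1) − β²/(2·1) + const.
Setting the derivative to zero: Σxᵢ(yᵢ − βxᵢ)/1 − β/1 = 0, so β = Σxᵢyᵢ / (Σxᵢ² + σ²/τ²).
Σxᵢyᵢ = 1·1 + 5·8 + 6·9 + 1·4 = 99; Σxᵢ² = 63; σ²/τ² = 1.
β̂_MAP = 99 / (63 + 1) = 99/64 ≈ 1.547.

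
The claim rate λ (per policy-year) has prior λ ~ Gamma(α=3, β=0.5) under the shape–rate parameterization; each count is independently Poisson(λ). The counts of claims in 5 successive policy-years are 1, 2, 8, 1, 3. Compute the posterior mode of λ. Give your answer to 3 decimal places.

Σxᵢ = 1+2+8+1+3 = 15, with n = 5.
Posterior ∝ λ^2e^(−0.5λ) · λ^15e^(−5λ) = λ^17e^(−5.5λ), i.e. Gamma(shape=18, rate=5.5).
The mode of a Gamma(a, b) with a ≥ 1 (shape–rate) is (a−1)/b = 17/5.5 ≈ 3.091.

λ̂_MAP = 3.091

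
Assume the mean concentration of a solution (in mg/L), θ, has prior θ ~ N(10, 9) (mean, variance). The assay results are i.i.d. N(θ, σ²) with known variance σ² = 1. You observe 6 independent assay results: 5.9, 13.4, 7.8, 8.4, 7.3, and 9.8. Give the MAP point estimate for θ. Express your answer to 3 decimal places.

n = 6; x̄ = (5.9 + 13.4 + 7.8 + 8.4 + 7.3 + 9.8)/6 = 52.6/6 = 263/30 ≈ 8.7667.
For a Normal prior and Normal likelihood with known variance, the posterior is Normal; its mode equals its mean, the precision-weighted average.
Prior precision 1/σ₀² = 1/9; data precision n/σ² = 6/1 = 6.
θ̂ = ((1/9)·10 + 6·(263/30)) / (1/9 + 6) = (2417/45)/(55/9) = 2417/275 ≈ 8.789.

θ̂_MAP = 8.789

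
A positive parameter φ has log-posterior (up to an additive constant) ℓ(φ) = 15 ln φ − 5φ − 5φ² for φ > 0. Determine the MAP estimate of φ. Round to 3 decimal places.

ℓ'(φ) = 15/φ − 5 − 10φ. Setting this to zero and multiplying by φ: 10φ² + 5φ − 15 = 0.
φ = (−5 + √(5² + 4·10·15)) / (2·10) = (−5 + √625) / 20 = (−5 + 25)/20 = 1.
ℓ''(φ) = −15/φ² − 10 < 0, confirming a maximum.

φ̂_MAP = 1.000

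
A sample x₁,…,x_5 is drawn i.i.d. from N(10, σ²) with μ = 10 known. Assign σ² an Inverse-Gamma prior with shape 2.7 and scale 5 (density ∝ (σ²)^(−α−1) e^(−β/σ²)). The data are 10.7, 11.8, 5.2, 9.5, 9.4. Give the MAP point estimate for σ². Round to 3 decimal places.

σ̂²_MAP = 3.015

Sum of squared deviations about the known mean: SS = (10.7−10)² + (11.8−10)² + (5.2−10)² + (9.5−10)² + (9.4−10)² = 27.38.
The Normal likelihood contributes (σ²)^(−n/2) exp(−SS/(2σ²)), so the posterior is Inverse-Gamma(α + n/2, β + SS/2) = Inverse-Gamma(5.2, 18.69).
The mode of Inverse-Gamma(a, b) is b/(a+1) = 18.69/6.2 ≈ 3.015.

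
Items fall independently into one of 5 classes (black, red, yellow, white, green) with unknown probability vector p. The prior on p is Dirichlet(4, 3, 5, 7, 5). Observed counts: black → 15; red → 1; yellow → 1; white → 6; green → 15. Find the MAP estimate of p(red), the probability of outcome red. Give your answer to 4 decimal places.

MAP estimate of p(red) = 0.0526

The posterior is Dirichlet(αᵢ + nᵢ) = Dirichlet(19, 4, 6, 13, 20).
For a Dirichlet(a₁,…,a_K) with all aᵢ > 1, the mode has j-th component (aⱼ − 1)/(Σaᵢ − K).
Here Σaᵢ = 62 and K = 5, so p(red) = (4 − 1)/(62 − 5) = 3/57 ≈ 0.0526.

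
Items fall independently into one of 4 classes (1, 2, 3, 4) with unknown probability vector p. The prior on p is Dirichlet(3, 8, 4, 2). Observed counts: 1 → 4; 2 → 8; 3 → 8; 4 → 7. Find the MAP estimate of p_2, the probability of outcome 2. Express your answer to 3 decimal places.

The posterior is Dirichlet(αᵢ + nᵢ) = Dirichlet(7, 16, 12, 9).
For a Dirichlet(a₁,…,a_K) with all aᵢ > 1, the mode has j-th component (aⱼ − 1)/(Σaᵢ − K).
Here Σaᵢ = 44 and K = 4, so p_2 = (16 − 1)/(44 − 4) = 15/40 ≈ 0.375.

MAP estimate: 0.375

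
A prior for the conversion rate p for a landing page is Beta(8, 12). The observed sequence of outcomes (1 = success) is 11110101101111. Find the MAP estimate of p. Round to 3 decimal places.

p̂_MAP = 0.563

Prior: Beta(8, 12).
Data: 11 successes in 14 trials (from the sequence). The binomial likelihood contributes p^11(1−p)^3, so the posterior is Beta(8+11, 12+3) = Beta(19, 15).
For Beta(a, b) with a, b > 1 the mode is (a−1)/(a+b−2) = 18/32 ≈ 0.563.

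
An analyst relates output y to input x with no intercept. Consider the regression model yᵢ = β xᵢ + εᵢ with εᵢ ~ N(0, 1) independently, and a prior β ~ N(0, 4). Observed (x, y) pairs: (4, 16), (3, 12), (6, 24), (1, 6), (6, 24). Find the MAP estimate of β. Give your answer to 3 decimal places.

β̂_MAP = 4.010

log p(β | y) = −Σ(yᵢ − βxᵢ)²/(2·1) − β²/(2·4) + const.
Setting the derivative to zero: Σxᵢ(yᵢ − βxᵢ)/1 − β/4 = 0, so β = Σxᵢyᵢ / (Σxᵢ² + σ²/τ²).
Σxᵢyᵢ = 4·16 + 3·12 + 6·24 + 1·6 + 6·24 = 394; Σxᵢ² = 98; σ²/τ² = 0.25.
β̂_MAP = 394 / (98 + 0.25) = 394/98.25 ≈ 4.010.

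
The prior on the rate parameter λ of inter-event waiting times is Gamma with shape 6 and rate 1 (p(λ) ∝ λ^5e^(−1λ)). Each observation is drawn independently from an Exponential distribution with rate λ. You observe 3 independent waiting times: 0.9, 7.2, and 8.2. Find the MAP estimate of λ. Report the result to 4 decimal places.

The Exponential(rate=λ) likelihood is ∝ λ^n e^(−λΣtᵢ). Here n = 3 and Σtᵢ = 0.9 + 7.2 + 8.2 = 16.3.
Posterior ∝ λ^5e^(−1λ) · λ^3e^(−16.3λ) = λ^8e^(−17.3λ), i.e. Gamma(9, 17.3).
Mode = (a−1)/b = 8/17.3 ≈ 0.4624.

λ̂_MAP = 0.4624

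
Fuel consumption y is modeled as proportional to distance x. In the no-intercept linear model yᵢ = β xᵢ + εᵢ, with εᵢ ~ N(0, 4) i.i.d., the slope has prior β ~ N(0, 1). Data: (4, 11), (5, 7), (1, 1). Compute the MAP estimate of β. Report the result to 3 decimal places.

log p(β | y) = −Σ(yᵢ − βxᵢ)²/(2·4) − β²/(2·1) + const.
Setting the derivative to zero: Σxᵢ(yᵢ − βxᵢ)/4 − β/1 = 0, so β = Σxᵢyᵢ / (Σxᵢ² + σ²/τ²).
Σxᵢyᵢ = 4·11 + 5·7 + 1·1 = 80; Σxᵢ² = 42; σ²/τ² = 4.
β̂_MAP = 80 / (42 + 4) = 80/46 ≈ 1.739.

β̂_MAP = 1.739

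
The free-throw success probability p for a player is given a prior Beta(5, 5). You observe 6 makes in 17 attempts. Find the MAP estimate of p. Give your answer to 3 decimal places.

p̂_MAP = 0.400

Prior: Beta(5, 5).
Data: 6 successes in 17 trials. The binomial likelihood contributes p^6(1−p)^11, so the posterior is Beta(5+6, 5+11) = Beta(11, 16).
For Beta(a, b) with a, b > 1 the mode is (a−1)/(a+b−2) = 10/25 ≈ 0.400.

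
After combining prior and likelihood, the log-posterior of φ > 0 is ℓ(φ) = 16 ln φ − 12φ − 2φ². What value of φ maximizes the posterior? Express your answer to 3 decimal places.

ℓ'(φ) = 16/φ − 12 − 4φ. Setting this to zero and multiplying by φ: 4φ² + 12φ − 16 = 0.
φ = (−12 + √(12² + 4·4·16)) / (2·4) = (−12 + √400) / 8 = (−12 + 20)/8 = 1.
ℓ''(φ) = −16/φ² − 4 < 0, confirming a maximum.

φ̂_MAP = 1.000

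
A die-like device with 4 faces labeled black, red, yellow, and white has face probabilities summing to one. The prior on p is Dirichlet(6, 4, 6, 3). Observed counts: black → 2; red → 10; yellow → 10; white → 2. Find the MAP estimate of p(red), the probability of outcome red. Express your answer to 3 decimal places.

The posterior is Dirichlet(αᵢ + nᵢ) = Dirichlet(8, 14, 16, 5).
For a Dirichlet(a₁,…,a_K) with all aᵢ > 1, the mode has j-th component (aⱼ − 1)/(Σaᵢ − K).
Here Σaᵢ = 43 and K = 4, so p(red) = (14 − 1)/(43 − 4) = 13/39 ≈ 0.333.

MAP estimate of p(red) = 0.333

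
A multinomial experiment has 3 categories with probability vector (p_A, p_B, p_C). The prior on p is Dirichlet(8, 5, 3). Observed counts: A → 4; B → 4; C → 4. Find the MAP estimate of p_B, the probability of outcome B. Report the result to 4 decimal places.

The posterior is Dirichlet(αᵢ + nᵢ) = Dirichlet(12, 9, 7).
For a Dirichlet(a₁,…,a_K) with all aᵢ > 1, the mode has j-th component (aⱼ − 1)/(Σaᵢ − K).
Here Σaᵢ = 28 and K = 3, so p_B = (9 − 1)/(28 − 3) = 8/25 ≈ 0.3200.

MAP estimate of p_B = 0.3200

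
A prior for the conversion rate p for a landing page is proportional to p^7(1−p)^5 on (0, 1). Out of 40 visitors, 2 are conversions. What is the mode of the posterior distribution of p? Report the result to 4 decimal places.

The prior density ∝ p^7(1−p)^5 is the kernel of Beta(8, 6).
Data: 2 successes in 40 trials. The binomial likelihood contributes p^2(1−p)^38, so the posterior is Beta(8+2, 6+38) = Beta(10, 44).
For Beta(a, b) with a, b > 1 the mode is (a−1)/(a+b−2) = 9/52 ≈ 0.1731.

p̂_MAP = 0.1731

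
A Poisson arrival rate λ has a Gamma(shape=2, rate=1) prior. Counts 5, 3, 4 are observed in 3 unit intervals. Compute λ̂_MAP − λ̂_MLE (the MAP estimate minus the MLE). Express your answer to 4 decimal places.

MAP − MLE = -0.7500

Σxᵢ = 12. Posterior is Gamma(14, 4); MAP = (14−1)/4 = 13/4 ≈ 3.25000.
MLE = x̄ = 12/3 ≈ 4.00000.
Difference = 13/4 − 12/3 = -3/4 ≈ -0.7500.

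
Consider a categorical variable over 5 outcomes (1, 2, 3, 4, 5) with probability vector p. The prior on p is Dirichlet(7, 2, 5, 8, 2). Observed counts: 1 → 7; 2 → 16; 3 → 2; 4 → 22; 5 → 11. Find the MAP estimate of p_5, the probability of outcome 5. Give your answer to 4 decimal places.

The posterior is Dirichlet(αᵢ + nᵢ) = Dirichlet(14, 18, 7, 30, 13).
For a Dirichlet(a₁,…,a_K) with all aᵢ > 1, the mode has j-th component (aⱼ − 1)/(Σaᵢ − K).
Here Σaᵢ = 82 and K = 5, so p_5 = (13 − 1)/(82 − 5) = 12/77 ≈ 0.1558.

MAP estimate: 0.1558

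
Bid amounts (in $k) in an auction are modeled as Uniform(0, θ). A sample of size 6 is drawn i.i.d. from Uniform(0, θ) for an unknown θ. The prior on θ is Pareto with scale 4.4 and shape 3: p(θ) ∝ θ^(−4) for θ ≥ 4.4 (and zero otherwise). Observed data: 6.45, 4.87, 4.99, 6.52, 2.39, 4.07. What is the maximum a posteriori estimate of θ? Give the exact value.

The Uniform(0, θ) likelihood is θ^(−n) for θ ≥ max(xᵢ), zero otherwise. Here max(xᵢ) = 6.52.
Posterior ∝ θ^(−4) · θ^(−6) = θ^(−10) on θ ≥ max(4.4, 6.52) = 6.52.
This density is strictly decreasing in θ, so the posterior mode lies at the lower boundary of the support.

θ̂_MAP = 6.52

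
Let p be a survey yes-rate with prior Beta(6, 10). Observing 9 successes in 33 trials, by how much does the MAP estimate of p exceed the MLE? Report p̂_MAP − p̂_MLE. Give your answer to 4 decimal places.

MAP − MLE = 0.0251

Posterior is Beta(15, 34); MAP = (15−1)/(49−2) = 14/47 ≈ 0.29787.
MLE ignores the prior: p̂_MLE = k/n = 9/33 ≈ 0.27273.
Difference = 14/47 − 9/33 = 13/517 ≈ 0.0251.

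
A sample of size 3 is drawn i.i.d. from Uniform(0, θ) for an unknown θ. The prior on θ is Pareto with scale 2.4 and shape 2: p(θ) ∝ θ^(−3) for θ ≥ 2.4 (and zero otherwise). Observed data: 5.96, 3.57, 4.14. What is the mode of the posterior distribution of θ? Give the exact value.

θ̂_MAP = 5.96

The Uniform(0, θ) likelihood is θ^(−n) for θ ≥ max(xᵢ), zero otherwise. Here max(xᵢ) = 5.96.
Posterior ∝ θ^(−3) · θ^(−3) = θ^(−6) on θ ≥ max(2.4, 5.96) = 5.96.
This density is strictly decreasing in θ, so the posterior mode lies at the lower boundary of the support.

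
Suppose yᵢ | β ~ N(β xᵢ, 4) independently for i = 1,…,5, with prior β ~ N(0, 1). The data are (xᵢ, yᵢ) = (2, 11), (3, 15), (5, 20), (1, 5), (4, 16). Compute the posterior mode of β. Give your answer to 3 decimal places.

log p(β | y) = −Σ(yᵢ − βxᵢ)²/(2·4) − β²/(2·1) + const.
Setting the derivative to zero: Σxᵢ(yᵢ − βxᵢ)/4 − β/1 = 0, so β = Σxᵢyᵢ / (Σxᵢ² + σ²/τ²).
Σxᵢyᵢ = 2·11 + 3·15 + 5·20 + 1·5 + 4·16 = 236; Σxᵢ² = 55; σ²/τ² = 4.
β̂_MAP = 236 / (55 + 4) = 236/59 ≈ 4.000.

β̂_MAP = 4.000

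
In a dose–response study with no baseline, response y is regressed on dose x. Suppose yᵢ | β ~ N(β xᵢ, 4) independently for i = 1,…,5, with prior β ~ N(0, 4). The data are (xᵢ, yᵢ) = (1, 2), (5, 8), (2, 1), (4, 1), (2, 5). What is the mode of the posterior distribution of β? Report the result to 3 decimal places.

β̂_MAP = 1.137

log p(β | y) = −Σ(yᵢ − βxᵢ)²/(2·4) − β²/(2·4) + const.
Setting the derivative to zero: Σxᵢ(yᵢ − βxᵢ)/4 − β/4 = 0, so β = Σxᵢyᵢ / (Σxᵢ² + σ²/τ²).
Σxᵢyᵢ = 1·2 + 5·8 + 2·1 + 4·1 + 2·5 = 58; Σxᵢ² = 50; σ²/τ² = 1.
β̂_MAP = 58 / (50 + 1) = 58/51 ≈ 1.137.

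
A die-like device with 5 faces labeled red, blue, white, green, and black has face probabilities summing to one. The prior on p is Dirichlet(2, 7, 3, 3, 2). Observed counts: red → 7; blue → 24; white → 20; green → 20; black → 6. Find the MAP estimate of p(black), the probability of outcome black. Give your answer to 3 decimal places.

The posterior is Dirichlet(αᵢ + nᵢ) = Dirichlet(9, 31, 23, 23, 8).
For a Dirichlet(a₁,…,a_K) with all aᵢ > 1, the mode has j-th component (aⱼ − 1)/(Σaᵢ − K).
Here Σaᵢ = 94 and K = 5, so p(black) = (8 − 1)/(94 − 5) = 7/89 ≈ 0.079.

MAP estimate of p(black) = 0.079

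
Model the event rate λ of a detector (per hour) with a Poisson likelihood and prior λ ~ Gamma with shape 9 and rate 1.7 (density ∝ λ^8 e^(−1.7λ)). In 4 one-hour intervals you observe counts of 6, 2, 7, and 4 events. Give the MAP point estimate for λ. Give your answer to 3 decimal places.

Σxᵢ = 6+2+7+4 = 19, with n = 4.
Posterior ∝ λ^8e^(−1.7λ) · λ^19e^(−4λ) = λ^27e^(−5.7λ), i.e. Gamma(shape=28, rate=5.7).
The mode of a Gamma(a, b) with a ≥ 1 (shape–rate) is (a−1)/b = 27/5.7 ≈ 4.737.

λ̂_MAP = 4.737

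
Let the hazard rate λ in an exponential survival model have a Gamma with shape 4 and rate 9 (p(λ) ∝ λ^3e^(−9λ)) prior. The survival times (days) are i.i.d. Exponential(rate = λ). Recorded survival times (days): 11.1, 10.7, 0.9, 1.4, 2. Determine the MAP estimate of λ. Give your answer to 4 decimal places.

The Exponential(rate=λ) likelihood is ∝ λ^n e^(−λΣtᵢ). Here n = 5 and Σtᵢ = 11.1 + 10.7 + 0.9 + 1.4 + 2 = 26.1.
Posterior ∝ λ^3e^(−9λ) · λ^5e^(−26.1λ) = λ^8e^(−35.1λ), i.e. Gamma(9, 35.1).
Mode = (a−1)/b = 8/35.1 ≈ 0.2279.

λ̂_MAP = 0.2279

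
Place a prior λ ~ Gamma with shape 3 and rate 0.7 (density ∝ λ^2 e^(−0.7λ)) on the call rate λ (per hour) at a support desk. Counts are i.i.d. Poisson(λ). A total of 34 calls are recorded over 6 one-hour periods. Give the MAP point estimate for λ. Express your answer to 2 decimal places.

Σxᵢ = 34, n = 6.
Posterior ∝ λ^2e^(−0.7λ) · λ^34e^(−6λ) = λ^36e^(−6.7λ), i.e. Gamma(shape=37, rate=6.7).
The mode of a Gamma(a, b) with a ≥ 1 (shape–rate) is (a−1)/b = 36/6.7 ≈ 5.37.

λ̂_MAP = 5.37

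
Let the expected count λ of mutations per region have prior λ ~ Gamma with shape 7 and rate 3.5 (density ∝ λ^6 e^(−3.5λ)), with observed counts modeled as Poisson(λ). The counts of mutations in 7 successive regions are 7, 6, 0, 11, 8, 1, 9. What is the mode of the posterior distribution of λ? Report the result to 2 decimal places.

λ̂_MAP = 4.57

Σxᵢ = 7+6+0+11+8+1+9 = 42, with n = 7.
Posterior ∝ λ^6e^(−3.5λ) · λ^42e^(−7λ) = λ^48e^(−10.5λ), i.e. Gamma(shape=49, rate=10.5).
The mode of a Gamma(a, b) with a ≥ 1 (shape–rate) is (a−1)/b = 48/10.5 ≈ 4.57.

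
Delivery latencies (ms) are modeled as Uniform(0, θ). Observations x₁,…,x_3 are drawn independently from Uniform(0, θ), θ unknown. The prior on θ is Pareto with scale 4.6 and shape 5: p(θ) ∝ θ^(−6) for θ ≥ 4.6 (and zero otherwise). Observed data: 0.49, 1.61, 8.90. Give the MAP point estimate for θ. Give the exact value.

The Uniform(0, θ) likelihood is θ^(−n) for θ ≥ max(xᵢ), zero otherwise. Here max(xᵢ) = 8.90.
Posterior ∝ θ^(−6) · θ^(−3) = θ^(−9) on θ ≥ max(4.6, 8.90) = 8.90.
This density is strictly decreasing in θ, so the posterior mode lies at the lower boundary of the support.

θ̂_MAP = 8.90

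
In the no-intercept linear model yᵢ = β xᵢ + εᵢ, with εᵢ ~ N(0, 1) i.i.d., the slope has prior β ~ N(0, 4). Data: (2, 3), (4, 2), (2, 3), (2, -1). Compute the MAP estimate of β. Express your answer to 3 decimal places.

log p(β | y) = −Σ(yᵢ − βxᵢ)²/(2·1) − β²/(2·4) + const.
Setting the derivative to zero: Σxᵢ(yᵢ − βxᵢ)/1 − β/4 = 0, so β = Σxᵢyᵢ / (Σxᵢ² + σ²/τ²).
Σxᵢyᵢ = 2·3 + 4·2 + 2·3 + 2·(-1) = 18; Σxᵢ² = 28; σ²/τ² = 0.25.
β̂_MAP = 18 / (28 + 0.25) = 18/28.25 ≈ 0.637.

β̂_MAP = 0.637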